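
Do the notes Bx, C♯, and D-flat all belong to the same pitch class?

Yes

B## = pitch class 1 and C# = pitch class 1 and Db = pitch class 1 — the same pitch class, so they are enharmonic equivalents.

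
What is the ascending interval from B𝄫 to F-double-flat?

Counting letters B–C–D–E–F gives a fifth.
Bbb→Fbb = 6 semitones, 1 narrower than the perfect fifth (7), so diminished.

diminished fifth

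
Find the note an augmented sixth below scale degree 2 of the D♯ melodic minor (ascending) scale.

G

Scale degree 2 of D# melodic minor (ascending) is E#.
An augmented sixth (10 semitones) below E# lands on the letter G, giving G.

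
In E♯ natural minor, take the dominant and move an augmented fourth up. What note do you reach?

E##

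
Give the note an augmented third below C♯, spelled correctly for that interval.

C down a major third is Ab, so the target letter is A.
From C#, an augmented third is 5 semitones down: Ab.

Ab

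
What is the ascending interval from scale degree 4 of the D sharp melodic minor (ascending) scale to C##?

Scale degree 4 of D# melodic minor (ascending) is G#.
G# up to C##: letters G→C make it a fourth; 6 semitones makes it augmented.

augmented fourth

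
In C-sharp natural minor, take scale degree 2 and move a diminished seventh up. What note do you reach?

C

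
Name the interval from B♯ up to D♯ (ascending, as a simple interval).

The letter names run B→D, a span of 2 letter steps, so the interval is some kind of third.
B# to D# is 3 semitones. A major third is 4, so 3 makes it minor.

minor third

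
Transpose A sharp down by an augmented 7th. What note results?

Bb

A down a major seventh is Bb, so the target letter is B.
From A#, an augmented seventh is 12 semitones down: Bb.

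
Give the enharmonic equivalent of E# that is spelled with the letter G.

Gbb

E# is pitch class 5. The letter G alone is pitch class 7.
To reach pitch class 5 from G requires an offset of -2 semitones, i.e. double flat: Gbb.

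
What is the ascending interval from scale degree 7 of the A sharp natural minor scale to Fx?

major seventh

Scale degree 7 of A# natural minor is G#.
G# up to F##: letters G→F make it a seventh; 11 semitones makes it major.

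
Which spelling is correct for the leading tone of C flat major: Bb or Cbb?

Bb

Each scale degree takes a distinct letter name. Degree 7 of a scale on C must use the letter B.
Bb and Cbb are enharmonically the same pitch, but only Bb uses the letter B, so it is the correct spelling here.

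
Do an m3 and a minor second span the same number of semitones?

A minor third spans 3 semitones; a minor second spans 1.
The spans differ, so they are not enharmonic equivalents.

No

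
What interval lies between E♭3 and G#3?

augmented third

Counting letters E–F–G gives a third.
Eb→G# = 5 semitones, 1 wider than the major third (4), so augmented.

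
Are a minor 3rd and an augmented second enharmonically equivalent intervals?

A minor third spans 3 semitones; an augmented second spans 3.
They are enharmonically equivalent.

Yes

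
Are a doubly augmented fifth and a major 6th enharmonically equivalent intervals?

A doubly augmented fifth spans 9 semitones; a major sixth spans 9.
They are enharmonically equivalent.

Yes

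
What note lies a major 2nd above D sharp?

E#

D up a major second is E, so the target letter is E.
From D#, a major second is 2 semitones up: E#.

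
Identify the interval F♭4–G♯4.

doubly augmented second

The letter names run F→G, a span of 1 letter step, so the interval is some kind of second.
Fb to G# is 4 semitones. A major second is 2, so 4 makes it doubly augmented.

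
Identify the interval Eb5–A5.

Counting letters E–F–G–A gives a fourth.
Eb→A = 6 semitones, 1 wider than the perfect fourth (5), so augmented.

augmented fourth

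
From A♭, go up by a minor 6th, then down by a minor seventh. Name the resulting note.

A minor sixth up from Ab is Fb (letter F, 8 semitones up).
A minor seventh down from Fb is Gb (letter G, 10 semitones down).

Gb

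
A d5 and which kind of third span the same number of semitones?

A diminished fifth spans 6 semitones.
A third spanning 6 semitones is doubly augmented (the major third is 4).

doubly augmented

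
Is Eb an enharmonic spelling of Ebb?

No

Eb is pitch class 3; Ebb is pitch class 2.
The pitch classes differ (3 vs. 2), so they are not enharmonic equivalents.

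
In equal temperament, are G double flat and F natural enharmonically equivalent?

Yes

Gbb is pitch class 5; F is pitch class 5.
All spellings map to pitch class 5, so they are enharmonically equivalent.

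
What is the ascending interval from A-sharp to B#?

major second

Counting letters A–B gives a second.
A#→B# = 2 semitones, exactly the major second.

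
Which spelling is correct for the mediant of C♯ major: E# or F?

Each scale degree takes a distinct letter name. Degree 3 of a scale on C must use the letter E.
E# and F are enharmonically the same pitch, but only E# uses the letter E, so it is the correct spelling here.

E#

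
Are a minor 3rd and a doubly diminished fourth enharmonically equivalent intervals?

Yes

A minor third spans 3 semitones; a doubly diminished fourth spans 3.
They are enharmonically equivalent.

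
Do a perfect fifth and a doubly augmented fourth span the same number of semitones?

A perfect fifth spans 7 semitones; a doubly augmented fourth spans 7.
They are enharmonically equivalent.

Yes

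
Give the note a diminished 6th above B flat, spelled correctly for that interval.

Gbb

A sixth above B lands on the letter G.
A diminished sixth spans 7 semitones, so Bb moves to pitch class 5. On the letter G that is Gbb.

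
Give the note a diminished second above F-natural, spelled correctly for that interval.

F up a major second is G, so the target letter is G.
From F, a diminished second is 0 semitones up: Gbb.

Gbb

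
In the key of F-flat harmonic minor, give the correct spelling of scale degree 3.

Degree 3 takes the letter 2 steps above F, which is A.
In harmonic minor, degree 3 sits 3 semitones above the tonic. Fb + 3 semitones is pitch class 7, spelled on A as Abb.

Abb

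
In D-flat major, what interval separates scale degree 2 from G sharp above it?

augmented third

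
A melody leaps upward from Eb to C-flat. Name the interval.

The letter names run E→C, a span of 5 letter steps, so the interval is some kind of sixth.
Eb to Cb is 8 semitones. A major sixth is 9, so 8 makes it minor.

minor sixth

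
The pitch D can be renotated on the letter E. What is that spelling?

Ebb

Plain E sits 2 semitones above D, so on the letter E the same pitch needs a double flat: Ebb.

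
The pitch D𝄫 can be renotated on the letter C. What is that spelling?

Plain C sits at the same pitch as Dbb, so on the letter C the same pitch needs a natural: C.

C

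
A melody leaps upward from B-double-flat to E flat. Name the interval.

The letter names run B→E, a span of 3 letter steps, so the interval is some kind of fourth.
Bbb to Eb is 6 semitones. A perfect fourth is 5, so 6 makes it augmented.

augmented fourth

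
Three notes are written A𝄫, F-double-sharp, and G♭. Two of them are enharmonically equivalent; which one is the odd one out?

Gb

In 12-tone equal temperament, enharmonic equivalents share a pitch class. Abb is pitch class 7; F## is pitch class 7; Gb is pitch class 6.
Abb and F## share pitch class 7, while Gb is pitch class 6.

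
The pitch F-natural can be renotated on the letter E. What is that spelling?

E#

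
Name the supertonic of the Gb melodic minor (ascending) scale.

The Gb melodic minor (ascending) scale runs Gb Ab Bbb Cb Db Eb F.
Degree 2 is Ab.

Ab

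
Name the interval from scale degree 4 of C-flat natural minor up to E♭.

Scale degree 4 of Cb natural minor is Fb.
Fb up to Eb: letters F→E make it a seventh; 11 semitones makes it major.

major seventh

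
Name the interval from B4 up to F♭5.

Counting letters B–C–D–E–F gives a fifth.
B→Fb = 5 semitones, 2 narrower than the perfect fifth (7), so doubly diminished.

doubly diminished fifth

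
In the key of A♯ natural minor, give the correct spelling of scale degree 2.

Degree 2 takes the letter 1 step above A, which is B.
In natural minor, degree 2 sits 2 semitones above the tonic. A# + 2 semitones is pitch class 0, spelled on B as B#.

B#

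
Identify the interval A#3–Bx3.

The letter names run A→B, a span of 1 letter step, so the interval is some kind of second.
A# to B## is 3 semitones. A major second is 2, so 3 makes it augmented.

augmented second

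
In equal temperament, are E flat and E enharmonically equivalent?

No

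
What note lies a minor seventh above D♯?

A seventh above D lands on the letter C.
A minor seventh spans 10 semitones, so D# moves to pitch class 1. On the letter C that is C#.

C#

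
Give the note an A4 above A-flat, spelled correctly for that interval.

D

A fourth above A lands on the letter D.
An augmented fourth spans 6 semitones, so Ab moves to pitch class 2. On the letter D that is D.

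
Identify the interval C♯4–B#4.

Counting letters C–D–E–F–G–A–B gives a seventh.
C#→B# = 11 semitones, exactly the major seventh.

major seventh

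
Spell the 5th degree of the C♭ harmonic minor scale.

Gb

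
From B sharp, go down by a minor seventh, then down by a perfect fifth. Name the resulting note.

A minor seventh down from B# is C## (letter C, 10 semitones down).
A perfect fifth down from C## is F## (letter F, 7 semitones down).

F##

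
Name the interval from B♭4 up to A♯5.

augmented seventh

The letter names run B→A, a span of 6 letter steps, so the interval is some kind of seventh.
Bb to A# is 12 semitones. A major seventh is 11, so 12 makes it augmented.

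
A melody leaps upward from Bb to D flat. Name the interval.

The letter names run B→D, a span of 2 letter steps, so the interval is some kind of third.
Bb to Db is 3 semitones. A major third is 4, so 3 makes it minor.

minor third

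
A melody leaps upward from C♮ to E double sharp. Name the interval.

The letter names run C→E, a span of 2 letter steps, so the interval is some kind of third.
C to E## is 6 semitones. A major third is 4, so 6 makes it doubly augmented.

doubly augmented third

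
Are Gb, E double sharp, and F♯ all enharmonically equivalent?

Yes

Gb is pitch class 6; E## is pitch class 6; F# is pitch class 6.
All spellings map to pitch class 6, so they are enharmonically equivalent.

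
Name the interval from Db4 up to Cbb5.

Counting letters D–E–F–G–A–B–C gives a seventh.
Db→Cbb = 9 semitones, 2 narrower than the major seventh (11), so diminished.

diminished seventh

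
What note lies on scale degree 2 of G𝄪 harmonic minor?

A##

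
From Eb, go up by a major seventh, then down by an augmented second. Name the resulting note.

A major seventh up from Eb is D (letter D, 11 semitones up).
An augmented second down from D is Cb (letter C, 3 semitones down).

Cb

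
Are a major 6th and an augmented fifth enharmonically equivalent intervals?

A major sixth spans 9 semitones; an augmented fifth spans 8.
The spans differ, so they are not enharmonic equivalents.

No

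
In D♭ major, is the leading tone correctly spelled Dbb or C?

C

Each scale degree takes a distinct letter name. Degree 7 of a scale on D must use the letter C.
C and Dbb are enharmonically the same pitch, but only C uses the letter C, so it is the correct spelling here.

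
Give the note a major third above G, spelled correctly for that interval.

B

G up a major third is B, so the target letter is B.
From G, a major third is 4 semitones up: B.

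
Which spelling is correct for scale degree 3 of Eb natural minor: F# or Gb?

Each scale degree takes a distinct letter name. Degree 3 of a scale on E must use the letter G.
Gb and F# are enharmonically the same pitch, but only Gb uses the letter G, so it is the correct spelling here.

Gb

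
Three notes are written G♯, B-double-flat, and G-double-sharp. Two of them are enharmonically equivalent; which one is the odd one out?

G#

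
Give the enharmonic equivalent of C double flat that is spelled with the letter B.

Bb

Plain B sits 1 semitone above Cbb, so on the letter B the same pitch needs a flat: Bb.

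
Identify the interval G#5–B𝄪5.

augmented third

The letter names run G→B, a span of 2 letter steps, so the interval is some kind of third.
G# to B## is 5 semitones. A major third is 4, so 5 makes it augmented.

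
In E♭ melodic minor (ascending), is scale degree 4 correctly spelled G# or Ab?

Ab

Each scale degree takes a distinct letter name. Degree 4 of a scale on E must use the letter A.
Ab and G# are enharmonically the same pitch, but only Ab uses the letter A, so it is the correct spelling here.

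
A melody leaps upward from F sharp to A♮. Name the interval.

minor third

Counting letters F–G–A gives a third.
F#→A = 3 semitones, 1 narrower than the major third (4), so minor.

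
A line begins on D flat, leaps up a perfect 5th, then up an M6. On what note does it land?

F

A perfect fifth up from Db is Ab (letter A, 7 semitones up).
A major sixth up from Ab is F (letter F, 9 semitones up).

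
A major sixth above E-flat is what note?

C

E up a major sixth is C#, so the target letter is C.
From Eb, a major sixth is 9 semitones up: C.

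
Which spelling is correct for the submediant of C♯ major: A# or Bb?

A#

Each scale degree takes a distinct letter name. Degree 6 of a scale on C must use the letter A.
A# and Bb are enharmonically the same pitch, but only A# uses the letter A, so it is the correct spelling here.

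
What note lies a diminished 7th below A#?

A down a major seventh is Bb, so the target letter is B.
From A#, a diminished seventh is 9 semitones down: B##.

B##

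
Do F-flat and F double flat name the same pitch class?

Two spellings are enharmonically equivalent only if they share a pitch class.
Here Fb → 4, Fbb → 3; 3 ≠ 4, so they are not.

No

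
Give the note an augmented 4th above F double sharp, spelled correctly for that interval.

B##

F up a perfect fourth is Bb, so the target letter is B.
From F##, an augmented fourth is 6 semitones up: B##.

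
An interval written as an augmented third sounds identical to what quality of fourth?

An augmented third spans 5 semitones.
A fourth spanning 5 semitones is perfect (the perfect fourth is 5).

perfect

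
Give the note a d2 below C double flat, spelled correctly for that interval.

C down a major second is Bb, so the target letter is B.
From Cbb, a diminished second is 0 semitones down: Bb.

Bb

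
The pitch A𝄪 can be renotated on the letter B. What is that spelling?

B

Plain B sits at the same pitch as A##, so on the letter B the same pitch needs a natural: B.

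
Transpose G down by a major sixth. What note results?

Bb

A sixth below G lands on the letter B.
A major sixth spans 9 semitones, so G moves to pitch class 10. On the letter B that is Bb.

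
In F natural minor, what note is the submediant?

Db

The F natural minor scale runs F G Ab Bb C Db Eb.
Degree 6 is Db.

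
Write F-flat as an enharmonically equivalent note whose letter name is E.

E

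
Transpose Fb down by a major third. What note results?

F down a major third is Db, so the target letter is D.
From Fb, a major third is 4 semitones down: Dbb.

Dbb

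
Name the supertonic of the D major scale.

The D major scale runs D E F# G A B C#.
Degree 2 is E.

E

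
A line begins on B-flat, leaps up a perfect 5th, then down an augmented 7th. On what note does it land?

A perfect fifth up from Bb is F (letter F, 7 semitones up).
An augmented seventh down from F is Gbb (letter G, 12 semitones down).

Gbb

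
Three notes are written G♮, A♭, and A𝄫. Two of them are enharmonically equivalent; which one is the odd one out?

Ab

In 12-tone equal temperament, enharmonic equivalents share a pitch class. G is pitch class 7; Ab is pitch class 8; Abb is pitch class 7.
G and Abb share pitch class 7, while Ab is pitch class 8.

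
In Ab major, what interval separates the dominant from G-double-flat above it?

diminished third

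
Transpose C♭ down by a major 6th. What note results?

C down a major sixth is Eb, so the target letter is E.
From Cb, a major sixth is 9 semitones down: Ebb.

Ebb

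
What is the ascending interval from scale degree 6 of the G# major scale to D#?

Scale degree 6 of G# major is E#.
E# up to D#: letters E→D make it a seventh; 10 semitones makes it minor.

minor seventh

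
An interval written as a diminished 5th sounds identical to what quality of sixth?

A diminished fifth spans 6 semitones.
A sixth spanning 6 semitones is doubly diminished (the major sixth is 9).

doubly diminished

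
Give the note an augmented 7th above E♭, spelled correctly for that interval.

A seventh above E lands on the letter D.
An augmented seventh spans 12 semitones, so Eb moves to pitch class 3. On the letter D that is D#.

D#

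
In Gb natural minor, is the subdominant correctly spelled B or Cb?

Each scale degree takes a distinct letter name. Degree 4 of a scale on G must use the letter C.
Cb and B are enharmonically the same pitch, but only Cb uses the letter C, so it is the correct spelling here.

Cb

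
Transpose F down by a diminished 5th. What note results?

B

A fifth below F lands on the letter B.
A diminished fifth spans 6 semitones, so F moves to pitch class 11. On the letter B that is B.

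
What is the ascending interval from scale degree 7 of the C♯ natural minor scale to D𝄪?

augmented third

Scale degree 7 of C# natural minor is B.
B up to D##: letters B→D make it a third; 5 semitones makes it augmented.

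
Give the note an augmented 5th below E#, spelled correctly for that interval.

A

A fifth below E lands on the letter A.
An augmented fifth spans 8 semitones, so E# moves to pitch class 9. On the letter A that is A.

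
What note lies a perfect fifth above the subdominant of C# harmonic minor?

The subdominant of C# harmonic minor is F#.
A perfect fifth (7 semitones) above F# lands on the letter C, giving C#.

C#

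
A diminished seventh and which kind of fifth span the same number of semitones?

doubly augmented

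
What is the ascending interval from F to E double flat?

Counting letters F–G–A–B–C–D–E gives a seventh.
F→Ebb = 9 semitones, 2 narrower than the major seventh (11), so diminished.

diminished seventh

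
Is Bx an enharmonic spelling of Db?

Yes

B## = pitch class 1 and Db = pitch class 1 — the same pitch class, so they are enharmonic equivalents.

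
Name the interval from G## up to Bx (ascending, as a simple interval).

Counting letters G–A–B gives a third.
G##→B## = 4 semitones, exactly the major third.

major third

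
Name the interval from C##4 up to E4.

diminished third

The letter names run C→E, a span of 2 letter steps, so the interval is some kind of third.
C## to E is 2 semitones. A major third is 4, so 2 makes it diminished.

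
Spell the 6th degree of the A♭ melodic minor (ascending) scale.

F

The Ab melodic minor (ascending) scale runs Ab Bb Cb Db Eb F G.
Degree 6 is F.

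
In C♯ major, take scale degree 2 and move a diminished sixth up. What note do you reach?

Bb

Scale degree 2 of C# major is D#.
A diminished sixth (7 semitones) above D# lands on the letter B, giving Bb.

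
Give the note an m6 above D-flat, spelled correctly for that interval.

A sixth above D lands on the letter B.
A minor sixth spans 8 semitones, so Db moves to pitch class 9. On the letter B that is Bbb.

Bbb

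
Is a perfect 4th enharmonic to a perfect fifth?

No

A perfect fourth spans 5 semitones; a perfect fifth spans 7.
The spans differ, so they are not enharmonic equivalents.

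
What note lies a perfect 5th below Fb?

Bbb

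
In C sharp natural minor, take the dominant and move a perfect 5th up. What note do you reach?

D#

The dominant of C# natural minor is G#.
A perfect fifth (7 semitones) above G# lands on the letter D, giving D#.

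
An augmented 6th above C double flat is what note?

Ab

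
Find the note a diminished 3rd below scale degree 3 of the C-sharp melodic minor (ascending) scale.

Scale degree 3 of C# melodic minor (ascending) is E.
A diminished third (2 semitones) below E lands on the letter C, giving C##.

C##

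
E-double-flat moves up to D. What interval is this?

augmented seventh

Counting letters E–F–G–A–B–C–D gives a seventh.
Ebb→D = 12 semitones, 1 wider than the major seventh (11), so augmented.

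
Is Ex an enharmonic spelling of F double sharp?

No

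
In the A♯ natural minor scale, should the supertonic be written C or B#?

B#

Each scale degree takes a distinct letter name. Degree 2 of a scale on A must use the letter B.
B# and C are enharmonically the same pitch, but only B# uses the letter B, so it is the correct spelling here.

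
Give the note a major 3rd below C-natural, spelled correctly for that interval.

Ab

A third below C lands on the letter A.
A major third spans 4 semitones, so C moves to pitch class 8. On the letter A that is Ab.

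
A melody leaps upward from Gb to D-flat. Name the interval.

Counting letters G–A–B–C–D gives a fifth.
Gb→Db = 7 semitones, exactly the perfect fifth.

perfect fifth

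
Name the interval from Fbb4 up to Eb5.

Counting letters F–G–A–B–C–D–E gives a seventh.
Fbb→Eb = 12 semitones, 1 wider than the major seventh (11), so augmented.

augmented seventh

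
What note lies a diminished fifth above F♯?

A fifth above F lands on the letter C.
A diminished fifth spans 6 semitones, so F# moves to pitch class 0. On the letter C that is C.

C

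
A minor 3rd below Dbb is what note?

D down a major third is Bb, so the target letter is B.
From Dbb, a minor third is 3 semitones down: Bbb.

Bbb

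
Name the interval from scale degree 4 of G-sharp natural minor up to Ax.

augmented sixth

Scale degree 4 of G# natural minor is C#.
C# up to A##: letters C→A make it a sixth; 10 semitones makes it augmented.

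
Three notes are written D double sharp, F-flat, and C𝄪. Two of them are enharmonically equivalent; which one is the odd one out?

In 12-tone equal temperament, enharmonic equivalents share a pitch class. D## is pitch class 4; Fb is pitch class 4; C## is pitch class 2.
D## and Fb share pitch class 4, while C## is pitch class 2.

C##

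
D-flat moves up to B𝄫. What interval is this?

minor sixth

The letter names run D→B, a span of 5 letter steps, so the interval is some kind of sixth.
Db to Bbb is 8 semitones. A major sixth is 9, so 8 makes it minor.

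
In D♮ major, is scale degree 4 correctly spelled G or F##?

G

Each scale degree takes a distinct letter name. Degree 4 of a scale on D must use the letter G.
G and F## are enharmonically the same pitch, but only G uses the letter G, so it is the correct spelling here.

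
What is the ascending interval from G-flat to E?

Counting letters G–A–B–C–D–E gives a sixth.
Gb→E = 10 semitones, 1 wider than the major sixth (9), so augmented.

augmented sixth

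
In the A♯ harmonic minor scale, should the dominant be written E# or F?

E#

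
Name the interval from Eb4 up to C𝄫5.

The letter names run E→C, a span of 5 letter steps, so the interval is some kind of sixth.
Eb to Cbb is 7 semitones. A major sixth is 9, so 7 makes it diminished.

diminished sixth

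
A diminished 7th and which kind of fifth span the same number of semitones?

doubly augmented

A diminished seventh spans 9 semitones.
A fifth spanning 9 semitones is doubly augmented (the perfect fifth is 7).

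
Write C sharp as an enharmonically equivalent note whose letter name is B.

B##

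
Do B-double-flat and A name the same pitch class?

Bbb = pitch class 9 and A = pitch class 9 — the same pitch class, so they are enharmonic equivalents.

Yes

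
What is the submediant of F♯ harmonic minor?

D

Degree 6 takes the letter 5 steps above F, which is D.
In harmonic minor, degree 6 sits 8 semitones above the tonic. F# + 8 semitones is pitch class 2, spelled on D as D.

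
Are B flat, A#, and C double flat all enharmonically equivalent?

Bb is pitch class 10; A# is pitch class 10; Cbb is pitch class 10.
All spellings map to pitch class 10, so they are enharmonically equivalent.

Yes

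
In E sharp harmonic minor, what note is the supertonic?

The E# harmonic minor scale runs E# F## G# A# B# C# D##.
Degree 2 is F##.

F##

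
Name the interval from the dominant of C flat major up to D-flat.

The dominant of Cb major is Gb.
Gb up to Db: letters G→D make it a fifth; 7 semitones makes it perfect.

perfect fifth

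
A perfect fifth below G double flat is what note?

Cbb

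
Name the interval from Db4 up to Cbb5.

Counting letters D–E–F–G–A–B–C gives a seventh.
Db→Cbb = 9 semitones, 2 narrower than the major seventh (11), so diminished.

diminished seventh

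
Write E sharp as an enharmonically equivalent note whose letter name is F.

F

E# is pitch class 5. The letter F alone is pitch class 5.
Pitch class 5 on F needs no accidental: F.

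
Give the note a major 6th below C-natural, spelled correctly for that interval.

Eb

A sixth below C lands on the letter E.
A major sixth spans 9 semitones, so C moves to pitch class 3. On the letter E that is Eb.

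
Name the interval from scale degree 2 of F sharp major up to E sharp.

Scale degree 2 of F# major is G#.
G# up to E#: letters G→E make it a sixth; 9 semitones makes it major.

major sixth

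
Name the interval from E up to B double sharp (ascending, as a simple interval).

Counting letters E–F–G–A–B gives a fifth.
E→B## = 9 semitones, 2 wider than the perfect fifth (7), so doubly augmented.

doubly augmented fifth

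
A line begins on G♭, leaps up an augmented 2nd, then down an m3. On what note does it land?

An augmented second up from Gb is A (letter A, 3 semitones up).
A minor third down from A is F# (letter F, 3 semitones down).

F#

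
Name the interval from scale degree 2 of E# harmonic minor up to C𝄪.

Scale degree 2 of E# harmonic minor is F##.
F## up to C##: letters F→C make it a fifth; 7 semitones makes it perfect.

perfect fifth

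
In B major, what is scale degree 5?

F#

Degree 5 takes the letter 4 steps above B, which is F.
In major, degree 5 sits 7 semitones above the tonic. B + 7 semitones is pitch class 6, spelled on F as F#.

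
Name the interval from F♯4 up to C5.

diminished fifth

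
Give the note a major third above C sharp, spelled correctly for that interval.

A third above C lands on the letter E.
A major third spans 4 semitones, so C# moves to pitch class 5. On the letter E that is E#.

E#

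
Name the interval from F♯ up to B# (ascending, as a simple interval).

The letter names run F→B, a span of 3 letter steps, so the interval is some kind of fourth.
F# to B# is 6 semitones. A perfect fourth is 5, so 6 makes it augmented.

augmented fourth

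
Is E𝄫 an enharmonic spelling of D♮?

Ebb is pitch class 2; D is pitch class 2.
All spellings map to pitch class 2, so they are enharmonically equivalent.

Yes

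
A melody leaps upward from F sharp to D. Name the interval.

minor sixth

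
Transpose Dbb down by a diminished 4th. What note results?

A fourth below D lands on the letter A.
A diminished fourth spans 4 semitones, so Dbb moves to pitch class 8. On the letter A that is Ab.

Ab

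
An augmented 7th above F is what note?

E#

A seventh above F lands on the letter E.
An augmented seventh spans 12 semitones, so F moves to pitch class 5. On the letter E that is E#.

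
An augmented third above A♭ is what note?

A up a major third is C#, so the target letter is C.
From Ab, an augmented third is 5 semitones up: C#.

C#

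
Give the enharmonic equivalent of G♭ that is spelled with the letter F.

Plain F sits 1 semitone below Gb, so on the letter F the same pitch needs a sharp: F#.

F#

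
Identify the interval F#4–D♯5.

major sixth

Counting letters F–G–A–B–C–D gives a sixth.
F#→D# = 9 semitones, exactly the major sixth.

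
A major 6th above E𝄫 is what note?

Cb

E up a major sixth is C#, so the target letter is C.
From Ebb, a major sixth is 9 semitones up: Cb.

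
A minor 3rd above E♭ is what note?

Gb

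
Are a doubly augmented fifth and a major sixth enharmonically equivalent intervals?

A doubly augmented fifth spans 9 semitones; a major sixth spans 9.
They are enharmonically equivalent.

Yes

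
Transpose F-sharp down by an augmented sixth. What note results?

A sixth below F lands on the letter A.
An augmented sixth spans 10 semitones, so F# moves to pitch class 8. On the letter A that is Ab.

Ab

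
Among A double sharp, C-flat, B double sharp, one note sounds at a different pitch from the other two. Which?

B##

In 12-tone equal temperament, enharmonic equivalents share a pitch class. A## is pitch class 11; Cb is pitch class 11; B## is pitch class 1.
A## and Cb share pitch class 11, while B## is pitch class 1.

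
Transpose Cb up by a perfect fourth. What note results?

Fb

C up a perfect fourth is F, so the target letter is F.
From Cb, a perfect fourth is 5 semitones up: Fb.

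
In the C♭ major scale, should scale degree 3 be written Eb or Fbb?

Each scale degree takes a distinct letter name. Degree 3 of a scale on C must use the letter E.
Eb and Fbb are enharmonically the same pitch, but only Eb uses the letter E, so it is the correct spelling here.

Eb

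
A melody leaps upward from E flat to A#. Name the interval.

doubly augmented fourth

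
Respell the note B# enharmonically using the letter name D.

Plain D sits 2 semitones above B#, so on the letter D the same pitch needs a double flat: Dbb.

Dbb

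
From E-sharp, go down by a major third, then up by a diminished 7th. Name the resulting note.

A major third down from E# is C# (letter C, 4 semitones down).
A diminished seventh up from C# is Bb (letter B, 9 semitones up).

Bb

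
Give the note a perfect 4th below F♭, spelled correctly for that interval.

Cb

F down a perfect fourth is C, so the target letter is C.
From Fb, a perfect fourth is 5 semitones down: Cb.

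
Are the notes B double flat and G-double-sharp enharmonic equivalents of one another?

Bbb is pitch class 9; G## is pitch class 9.
All spellings map to pitch class 9, so they are enharmonically equivalent.

Yes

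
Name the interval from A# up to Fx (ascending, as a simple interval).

major sixth

The letter names run A→F, a span of 5 letter steps, so the interval is some kind of sixth.
A# to F## is 9 semitones. A major sixth is 9, so 9 makes it major.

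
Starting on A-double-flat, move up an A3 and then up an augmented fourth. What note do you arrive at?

F#

An augmented third up from Abb is C (letter C, 5 semitones up).
An augmented fourth up from C is F# (letter F, 6 semitones up).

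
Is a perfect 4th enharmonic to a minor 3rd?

A perfect fourth spans 5 semitones; a minor third spans 3.
The spans differ, so they are not enharmonic equivalents.

No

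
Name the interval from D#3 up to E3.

minor second

The letter names run D→E, a span of 1 letter step, so the interval is some kind of second.
D# to E is 1 semitone. A major second is 2, so 1 makes it minor.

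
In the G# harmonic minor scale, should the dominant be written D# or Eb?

D#

Each scale degree takes a distinct letter name. Degree 5 of a scale on G must use the letter D.
D# and Eb are enharmonically the same pitch, but only D# uses the letter D, so it is the correct spelling here.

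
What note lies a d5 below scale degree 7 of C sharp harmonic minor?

E##

Scale degree 7 of C# harmonic minor is B#.
A diminished fifth (6 semitones) below B# lands on the letter E, giving E##.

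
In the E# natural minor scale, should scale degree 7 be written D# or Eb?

D#

Each scale degree takes a distinct letter name. Degree 7 of a scale on E must use the letter D.
D# and Eb are enharmonically the same pitch, but only D# uses the letter D, so it is the correct spelling here.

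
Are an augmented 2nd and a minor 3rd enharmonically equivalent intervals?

An augmented second spans 3 semitones; a minor third spans 3.
They are enharmonically equivalent.

Yes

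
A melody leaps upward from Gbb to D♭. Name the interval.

The letter names run G→D, a span of 4 letter steps, so the interval is some kind of fifth.
Gbb to Db is 8 semitones. A perfect fifth is 7, so 8 makes it augmented.

augmented fifth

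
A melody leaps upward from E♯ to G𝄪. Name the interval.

The letter names run E→G, a span of 2 letter steps, so the interval is some kind of third.
E# to G## is 4 semitones. A major third is 4, so 4 makes it major.

major third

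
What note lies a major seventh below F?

Gb

F down a major seventh is Gb, so the target letter is G.
From F, a major seventh is 11 semitones down: Gb.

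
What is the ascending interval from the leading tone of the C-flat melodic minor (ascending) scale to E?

augmented fourth

The leading tone of Cb melodic minor (ascending) is Bb.
Bb up to E: letters B→E make it a fourth; 6 semitones makes it augmented.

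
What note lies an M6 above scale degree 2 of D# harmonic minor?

Scale degree 2 of D# harmonic minor is E#.
A major sixth (9 semitones) above E# lands on the letter C, giving C##.

C##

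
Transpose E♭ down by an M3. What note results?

E down a major third is C, so the target letter is C.
From Eb, a major third is 4 semitones down: Cb.

Cb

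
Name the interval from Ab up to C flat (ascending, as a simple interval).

minor third

The letter names run A→C, a span of 2 letter steps, so the interval is some kind of third.
Ab to Cb is 3 semitones. A major third is 4, so 3 makes it minor.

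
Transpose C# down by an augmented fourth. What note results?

C down a perfect fourth is G, so the target letter is G.
From C#, an augmented fourth is 6 semitones down: G.

G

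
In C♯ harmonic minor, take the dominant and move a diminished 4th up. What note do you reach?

C

The dominant of C# harmonic minor is G#.
A diminished fourth (4 semitones) above G# lands on the letter C, giving C.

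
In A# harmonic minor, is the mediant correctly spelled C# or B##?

Each scale degree takes a distinct letter name. Degree 3 of a scale on A must use the letter C.
C# and B## are enharmonically the same pitch, but only C# uses the letter C, so it is the correct spelling here.

C#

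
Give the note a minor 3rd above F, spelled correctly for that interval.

A third above F lands on the letter A.
A minor third spans 3 semitones, so F moves to pitch class 8. On the letter A that is Ab.

Ab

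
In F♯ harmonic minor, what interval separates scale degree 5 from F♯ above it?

Scale degree 5 of F# harmonic minor is C#.
C# up to F#: letters C→F make it a fourth; 5 semitones makes it perfect.

perfect fourth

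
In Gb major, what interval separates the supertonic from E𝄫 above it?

The supertonic of Gb major is Ab.
Ab up to Ebb: letters A→E make it a fifth; 6 semitones makes it diminished.

diminished fifth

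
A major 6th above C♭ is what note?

Ab

A sixth above C lands on the letter A.
A major sixth spans 9 semitones, so Cb moves to pitch class 8. On the letter A that is Ab.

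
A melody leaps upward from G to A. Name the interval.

major second

Counting letters G–A gives a second.
G→A = 2 semitones, exactly the major second.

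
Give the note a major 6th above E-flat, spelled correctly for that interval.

C

A sixth above E lands on the letter C.
A major sixth spans 9 semitones, so Eb moves to pitch class 0. On the letter C that is C.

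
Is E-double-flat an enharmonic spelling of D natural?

Ebb = pitch class 2 and D = pitch class 2 — the same pitch class, so they are enharmonic equivalents.

Yes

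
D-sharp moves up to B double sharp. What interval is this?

Counting letters D–E–F–G–A–B gives a sixth.
D#→B## = 10 semitones, 1 wider than the major sixth (9), so augmented.

augmented sixth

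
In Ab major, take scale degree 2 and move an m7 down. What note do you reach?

C

Scale degree 2 of Ab major is Bb.
A minor seventh (10 semitones) below Bb lands on the letter C, giving C.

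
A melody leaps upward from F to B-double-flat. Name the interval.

Counting letters F–G–A–B gives a fourth.
F→Bbb = 4 semitones, 1 narrower than the perfect fourth (5), so diminished.

diminished fourth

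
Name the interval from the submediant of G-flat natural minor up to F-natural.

The submediant of Gb natural minor is Ebb.
Ebb up to F: letters E→F make it a second; 3 semitones makes it augmented.

augmented second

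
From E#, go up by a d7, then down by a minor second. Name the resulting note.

C#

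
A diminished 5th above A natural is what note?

A up a perfect fifth is E, so the target letter is E.
From A, a diminished fifth is 6 semitones up: Eb.

Eb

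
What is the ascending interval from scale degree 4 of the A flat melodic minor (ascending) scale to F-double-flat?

diminished third

Scale degree 4 of Ab melodic minor (ascending) is Db.
Db up to Fbb: letters D→F make it a third; 2 semitones makes it diminished.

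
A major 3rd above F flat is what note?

Ab

A third above F lands on the letter A.
A major third spans 4 semitones, so Fb moves to pitch class 8. On the letter A that is Ab.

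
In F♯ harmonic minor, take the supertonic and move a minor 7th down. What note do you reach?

A#

The supertonic of F# harmonic minor is G#.
A minor seventh (10 semitones) below G# lands on the letter A, giving A#.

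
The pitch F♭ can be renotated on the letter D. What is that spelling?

D##

Plain D sits 2 semitones below Fb, so on the letter D the same pitch needs a double sharp: D##.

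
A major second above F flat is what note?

F up a major second is G, so the target letter is G.
From Fb, a major second is 2 semitones up: Gb.

Gb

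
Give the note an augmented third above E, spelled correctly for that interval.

A third above E lands on the letter G.
An augmented third spans 5 semitones, so E moves to pitch class 9. On the letter G that is G##.

G##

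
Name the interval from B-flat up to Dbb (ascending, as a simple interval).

Counting letters B–C–D gives a third.
Bb→Dbb = 2 semitones, 2 narrower than the major third (4), so diminished.

diminished third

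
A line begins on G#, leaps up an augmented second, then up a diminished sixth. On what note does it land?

F#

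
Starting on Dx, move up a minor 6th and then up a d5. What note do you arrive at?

A minor sixth up from D## is B# (letter B, 8 semitones up).
A diminished fifth up from B# is F# (letter F, 6 semitones up).

F#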